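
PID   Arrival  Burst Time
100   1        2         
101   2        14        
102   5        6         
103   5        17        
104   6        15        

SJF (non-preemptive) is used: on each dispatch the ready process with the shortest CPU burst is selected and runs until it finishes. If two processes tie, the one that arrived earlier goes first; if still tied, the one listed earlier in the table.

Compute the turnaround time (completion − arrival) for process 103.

50

Gantt: | idle 0-1 | 100 1-3 | 101 3-17 | 102 17-23 | 104 23-38 | 103 38-55 |
Completion: 100=3  101=17  102=23  103=55  104=38
Turnaround (C−A): 100=2  101=15  102=18  103=50  104=32
Turnaround(103) = completion − arrival = 55 − 5 = 50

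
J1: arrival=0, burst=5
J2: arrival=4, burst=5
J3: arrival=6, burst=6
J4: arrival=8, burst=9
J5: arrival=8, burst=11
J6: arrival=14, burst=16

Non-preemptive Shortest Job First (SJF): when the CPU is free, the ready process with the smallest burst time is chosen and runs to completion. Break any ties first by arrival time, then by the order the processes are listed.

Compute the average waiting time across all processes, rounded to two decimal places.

Gantt: | J1 0-5 | J2 5-10 | J3 10-16 | J4 16-25 | J5 25-36 | J6 36-52 |
Completion: J1=5  J2=10  J3=16  J4=25  J5=36  J6=52
Waiting times: J1=0, J2=1, J3=4, J4=8, J5=17, J6=22
Average waiting = (0+1+4+8+17+22) / 6 = 52/6 = 8.67

8.67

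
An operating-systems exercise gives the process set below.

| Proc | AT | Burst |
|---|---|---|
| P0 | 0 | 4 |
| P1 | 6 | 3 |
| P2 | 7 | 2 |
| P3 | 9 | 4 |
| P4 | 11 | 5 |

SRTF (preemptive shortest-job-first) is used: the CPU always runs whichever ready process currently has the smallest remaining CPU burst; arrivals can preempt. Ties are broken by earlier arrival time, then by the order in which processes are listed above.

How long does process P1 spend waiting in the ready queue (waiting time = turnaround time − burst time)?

Schedule: | P0 0-4 | idle 4-6 | P1 6-9 | P2 9-11 | P3 11-15 | P4 15-20 |
Completion: P0=4  P1=9  P2=11  P3=15  P4=20
Waiting(P1) = turnaround − burst = 3 − 3 = 0

0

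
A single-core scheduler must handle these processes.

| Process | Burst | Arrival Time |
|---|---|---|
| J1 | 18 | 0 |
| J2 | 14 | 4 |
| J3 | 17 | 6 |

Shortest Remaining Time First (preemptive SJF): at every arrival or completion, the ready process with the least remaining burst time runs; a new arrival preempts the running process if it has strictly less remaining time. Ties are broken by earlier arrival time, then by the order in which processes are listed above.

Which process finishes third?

Timeline: | J1 0-18 | J2 18-32 | J3 32-49 |
Completion: J1=18  J2=32  J3=49
Finish order: J1 → J2 → J3

J3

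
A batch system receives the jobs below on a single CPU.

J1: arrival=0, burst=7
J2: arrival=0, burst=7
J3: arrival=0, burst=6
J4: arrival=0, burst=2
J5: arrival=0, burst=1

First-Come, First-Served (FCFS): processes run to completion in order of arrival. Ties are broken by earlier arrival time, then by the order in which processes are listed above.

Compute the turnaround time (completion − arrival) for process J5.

Schedule: | J1 0-7 | J2 7-14 | J3 14-20 | J4 20-22 | J5 22-23 |
Completion: J1=7  J2=14  J3=20  J4=22  J5=23
Turnaround(J5) = completion − arrival = 23 − 0 = 23

23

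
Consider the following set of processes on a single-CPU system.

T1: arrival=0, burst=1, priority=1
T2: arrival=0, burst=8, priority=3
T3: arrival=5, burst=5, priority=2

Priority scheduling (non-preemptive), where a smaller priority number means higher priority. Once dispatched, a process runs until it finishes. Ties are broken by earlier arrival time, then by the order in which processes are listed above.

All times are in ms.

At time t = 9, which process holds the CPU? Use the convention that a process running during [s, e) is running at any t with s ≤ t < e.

Gantt: | T1 0-1 | T2 1-9 | T3 9-14 |
Completion: T1=1  T2=9  T3=14

T3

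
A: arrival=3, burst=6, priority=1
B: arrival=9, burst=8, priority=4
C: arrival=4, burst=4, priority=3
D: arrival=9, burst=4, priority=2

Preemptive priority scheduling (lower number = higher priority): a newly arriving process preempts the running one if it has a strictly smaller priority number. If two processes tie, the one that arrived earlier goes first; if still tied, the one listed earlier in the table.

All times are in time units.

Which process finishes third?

Gantt: | idle 0-3 | A 3-9 | D 9-13 | C 13-17 | B 17-25 |
Completion: A=9  B=25  C=17  D=13
Finish order: A → D → C → B

C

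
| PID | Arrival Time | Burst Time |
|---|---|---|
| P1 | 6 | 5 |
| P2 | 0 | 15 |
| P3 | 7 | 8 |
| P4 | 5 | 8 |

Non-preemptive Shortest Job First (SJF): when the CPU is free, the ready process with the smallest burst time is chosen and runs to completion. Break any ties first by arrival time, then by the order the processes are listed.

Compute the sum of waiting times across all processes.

45

Timeline: | P2 0-15 | P1 15-20 | P4 20-28 | P3 28-36 |
Completion: P1=20  P2=15  P3=36  P4=28
Waiting = turnaround − burst: P1=9, P2=0, P3=21, P4=15
Total waiting = 9 + 0 + 21 + 15 = 45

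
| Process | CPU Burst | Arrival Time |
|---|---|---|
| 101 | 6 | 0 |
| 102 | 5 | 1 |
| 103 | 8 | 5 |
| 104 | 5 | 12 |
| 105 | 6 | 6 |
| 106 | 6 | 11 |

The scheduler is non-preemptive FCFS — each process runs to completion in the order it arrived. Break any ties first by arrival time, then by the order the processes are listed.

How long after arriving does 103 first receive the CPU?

6

Timeline: | 101 0-6 | 102 6-11 | 103 11-19 | 105 19-25 | 106 25-31 | 104 31-36 |
Completion: 101=6  102=11  103=19  104=36  105=25  106=31
Turnaround (C−A): 101=6  102=10  103=14  104=24  105=19  106=20
Response(103) = first start − arrival = 11 − 5 = 6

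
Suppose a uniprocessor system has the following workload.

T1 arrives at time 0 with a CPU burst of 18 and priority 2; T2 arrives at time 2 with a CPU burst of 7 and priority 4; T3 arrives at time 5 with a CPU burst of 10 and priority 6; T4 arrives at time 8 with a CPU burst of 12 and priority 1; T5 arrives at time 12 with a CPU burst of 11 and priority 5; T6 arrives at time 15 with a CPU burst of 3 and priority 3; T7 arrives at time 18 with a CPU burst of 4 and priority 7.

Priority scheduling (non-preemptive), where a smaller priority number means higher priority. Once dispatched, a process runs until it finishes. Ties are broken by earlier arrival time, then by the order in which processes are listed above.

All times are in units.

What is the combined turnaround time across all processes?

238

Timeline: | T1 0-18 | T4 18-30 | T6 30-33 | T2 33-40 | T5 40-51 | T3 51-61 | T7 61-65 |
Completion: T1=18  T2=40  T3=61  T4=30  T5=51  T6=33  T7=65
Turnaround (C−A): T1=18  T2=38  T3=56  T4=22  T5=39  T6=18  T7=47
Turnaround = completion − arrival: T1=18, T2=38, T3=56, T4=22, T5=39, T6=18, T7=47
Total turnaround = 18 + 38 + 56 + 22 + 39 + 18 + 47 = 238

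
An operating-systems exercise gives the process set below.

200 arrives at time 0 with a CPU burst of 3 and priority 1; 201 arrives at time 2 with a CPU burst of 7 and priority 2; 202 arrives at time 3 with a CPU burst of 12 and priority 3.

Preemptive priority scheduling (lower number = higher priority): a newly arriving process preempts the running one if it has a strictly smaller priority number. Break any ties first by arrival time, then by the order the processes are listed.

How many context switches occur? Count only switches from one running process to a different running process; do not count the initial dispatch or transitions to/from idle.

Gantt: | 200 0-3 | 201 3-10 | 202 10-22 |
Completion: 200=3  201=10  202=22
Turnaround (C−A): 200=3  201=8  202=19

2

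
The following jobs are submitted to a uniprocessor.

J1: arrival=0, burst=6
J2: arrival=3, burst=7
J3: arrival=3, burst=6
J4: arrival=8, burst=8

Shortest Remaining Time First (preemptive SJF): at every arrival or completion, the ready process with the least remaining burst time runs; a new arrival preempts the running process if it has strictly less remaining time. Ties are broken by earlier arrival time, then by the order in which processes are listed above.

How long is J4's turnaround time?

Gantt: | J1 0-6 | J3 6-12 | J2 12-19 | J4 19-27 |
Completion: J1=6  J2=19  J3=12  J4=27
Turnaround (C−A): J1=6  J2=16  J3=9  J4=19
Turnaround(J4) = completion − arrival = 27 − 8 = 19

19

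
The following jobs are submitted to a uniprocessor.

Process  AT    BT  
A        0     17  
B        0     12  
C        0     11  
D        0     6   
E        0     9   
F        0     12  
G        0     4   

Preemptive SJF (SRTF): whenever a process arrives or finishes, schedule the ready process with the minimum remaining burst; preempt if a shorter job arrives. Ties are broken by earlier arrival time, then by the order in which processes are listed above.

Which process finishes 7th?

Timeline: | G 0-4 | D 4-10 | E 10-19 | C 19-30 | B 30-42 | F 42-54 | A 54-71 |
Completion: A=71  B=42  C=30  D=10  E=19  F=54  G=4
Turnaround (C−A): A=71  B=42  C=30  D=10  E=19  F=54  G=4
Finish order: G → D → E → C → B → F → A

A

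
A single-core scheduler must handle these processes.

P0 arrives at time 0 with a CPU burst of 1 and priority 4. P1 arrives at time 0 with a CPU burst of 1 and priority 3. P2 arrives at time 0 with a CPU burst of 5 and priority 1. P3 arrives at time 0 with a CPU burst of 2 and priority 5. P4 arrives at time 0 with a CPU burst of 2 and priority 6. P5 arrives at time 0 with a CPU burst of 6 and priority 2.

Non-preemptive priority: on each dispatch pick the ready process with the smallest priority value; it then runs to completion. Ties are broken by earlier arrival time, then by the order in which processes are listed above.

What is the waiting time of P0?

12

Schedule: | P2 0-5 | P5 5-11 | P1 11-12 | P0 12-13 | P3 13-15 | P4 15-17 |
Completion: P0=13  P1=12  P2=5  P3=15  P4=17  P5=11
Turnaround (C−A): P0=13  P1=12  P2=5  P3=15  P4=17  P5=11
Waiting(P0) = turnaround − burst = 13 − 1 = 12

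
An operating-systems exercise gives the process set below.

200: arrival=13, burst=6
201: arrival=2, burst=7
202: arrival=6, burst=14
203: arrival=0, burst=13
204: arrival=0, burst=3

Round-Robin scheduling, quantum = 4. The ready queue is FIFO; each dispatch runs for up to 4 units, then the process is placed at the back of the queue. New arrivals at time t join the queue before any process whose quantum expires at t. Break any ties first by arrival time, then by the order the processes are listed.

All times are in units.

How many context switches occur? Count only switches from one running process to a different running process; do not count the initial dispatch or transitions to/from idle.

Schedule: | 203 0-4 | 204 4-7 | 201 7-11 | 203 11-15 | 202 15-19 | 201 19-22 | 200 22-26 | 203 26-30 | 202 30-34 | 200 34-36 | 203 36-37 | 202 37-43 |
Completion: 200=36  201=22  202=43  203=37  204=7

11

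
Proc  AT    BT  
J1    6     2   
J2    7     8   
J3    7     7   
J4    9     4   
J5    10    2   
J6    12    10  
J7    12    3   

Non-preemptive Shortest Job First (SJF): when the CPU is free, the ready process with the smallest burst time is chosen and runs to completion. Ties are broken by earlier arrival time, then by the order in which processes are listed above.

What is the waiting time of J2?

Schedule: | idle 0-6 | J1 6-8 | J3 8-15 | J5 15-17 | J7 17-20 | J4 20-24 | J2 24-32 | J6 32-42 |
Completion: J1=8  J2=32  J3=15  J4=24  J5=17  J6=42  J7=20
Turnaround (C−A): J1=2  J2=25  J3=8  J4=15  J5=7  J6=30  J7=8
Waiting(J2) = turnaround − burst = 25 − 8 = 17

17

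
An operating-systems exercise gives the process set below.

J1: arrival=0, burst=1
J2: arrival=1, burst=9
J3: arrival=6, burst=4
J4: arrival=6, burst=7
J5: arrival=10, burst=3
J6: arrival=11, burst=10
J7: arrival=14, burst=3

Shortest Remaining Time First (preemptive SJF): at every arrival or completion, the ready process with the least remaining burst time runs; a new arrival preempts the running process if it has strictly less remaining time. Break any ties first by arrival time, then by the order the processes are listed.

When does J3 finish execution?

Gantt: | J1 0-1 | J2 1-10 | J5 10-13 | J3 13-17 | J7 17-20 | J4 20-27 | J6 27-37 |
Completion: J1=1  J2=10  J3=17  J4=27  J5=13  J6=37  J7=20
Turnaround (C−A): J1=1  J2=9  J3=11  J4=21  J5=3  J6=26  J7=6

17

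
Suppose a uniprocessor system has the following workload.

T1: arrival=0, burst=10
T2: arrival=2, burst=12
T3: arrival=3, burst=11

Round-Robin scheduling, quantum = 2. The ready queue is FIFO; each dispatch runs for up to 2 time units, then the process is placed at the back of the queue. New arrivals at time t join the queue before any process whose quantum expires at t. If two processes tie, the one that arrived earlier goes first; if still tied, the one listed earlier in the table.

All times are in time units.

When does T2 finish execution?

Schedule: | T1 0-2 | T2 2-4 | T1 4-6 | T3 6-8 | T2 8-10 | T1 10-12 | T3 12-14 | T2 14-16 | T1 16-18 | T3 18-20 | T2 20-22 | T1 22-24 | T3 24-26 | T2 26-28 | T3 28-30 | T2 30-32 | T3 32-33 |
Completion: T1=24  T2=32  T3=33

32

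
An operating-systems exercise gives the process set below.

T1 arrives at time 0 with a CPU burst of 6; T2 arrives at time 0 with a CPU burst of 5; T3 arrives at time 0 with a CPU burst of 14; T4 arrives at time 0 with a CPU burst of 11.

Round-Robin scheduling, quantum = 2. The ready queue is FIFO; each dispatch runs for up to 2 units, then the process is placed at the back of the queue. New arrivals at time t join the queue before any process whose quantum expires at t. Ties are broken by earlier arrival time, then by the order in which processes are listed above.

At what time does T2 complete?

19

Gantt: | T1 0-2 | T2 2-4 | T3 4-6 | T4 6-8 | T1 8-10 | T2 10-12 | T3 12-14 | T4 14-16 | T1 16-18 | T2 18-19 | T3 19-21 | T4 21-23 | T3 23-25 | T4 25-27 | T3 27-29 | T4 29-31 | T3 31-33 | T4 33-34 | T3 34-36 |
Completion: T1=18  T2=19  T3=36  T4=34
Turnaround (C−A): T1=18  T2=19  T3=36  T4=34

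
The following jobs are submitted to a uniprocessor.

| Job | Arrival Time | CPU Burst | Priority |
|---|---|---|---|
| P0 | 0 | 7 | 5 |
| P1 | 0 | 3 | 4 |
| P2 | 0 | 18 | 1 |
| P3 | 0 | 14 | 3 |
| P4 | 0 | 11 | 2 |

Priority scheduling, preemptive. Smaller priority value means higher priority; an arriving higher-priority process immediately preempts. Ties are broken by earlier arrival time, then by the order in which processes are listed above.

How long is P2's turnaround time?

18

Timeline: | P2 0-18 | P4 18-29 | P3 29-43 | P1 43-46 | P0 46-53 |
Completion: P0=53  P1=46  P2=18  P3=43  P4=29
Turnaround (C−A): P0=53  P1=46  P2=18  P3=43  P4=29
Turnaround(P2) = completion − arrival = 18 − 0 = 18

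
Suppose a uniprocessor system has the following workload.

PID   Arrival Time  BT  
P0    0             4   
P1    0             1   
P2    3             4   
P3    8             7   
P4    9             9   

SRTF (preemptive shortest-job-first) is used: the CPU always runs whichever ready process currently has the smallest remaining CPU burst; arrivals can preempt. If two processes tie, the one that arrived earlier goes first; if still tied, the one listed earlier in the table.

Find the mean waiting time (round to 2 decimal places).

Schedule: | P1 0-1 | P0 1-5 | P2 5-9 | P3 9-16 | P4 16-25 |
Completion: P0=5  P1=1  P2=9  P3=16  P4=25
Turnaround (C−A): P0=5  P1=1  P2=6  P3=8  P4=16
Waiting times: P0=1, P1=0, P2=2, P3=1, P4=7
Average waiting = (1+0+2+1+7) / 5 = 11/5 = 2.20

2.20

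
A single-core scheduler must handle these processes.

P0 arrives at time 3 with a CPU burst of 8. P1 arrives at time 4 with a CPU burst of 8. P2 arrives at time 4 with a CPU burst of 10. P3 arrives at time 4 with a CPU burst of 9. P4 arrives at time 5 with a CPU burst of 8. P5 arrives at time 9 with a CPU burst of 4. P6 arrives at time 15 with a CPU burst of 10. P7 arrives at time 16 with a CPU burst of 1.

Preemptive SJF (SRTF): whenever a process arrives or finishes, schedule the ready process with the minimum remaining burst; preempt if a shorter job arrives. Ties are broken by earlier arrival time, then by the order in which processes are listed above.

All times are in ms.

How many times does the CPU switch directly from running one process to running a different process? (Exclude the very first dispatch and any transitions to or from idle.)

8

Gantt: | idle 0-3 | P0 3-11 | P5 11-15 | P1 15-16 | P7 16-17 | P1 17-24 | P4 24-32 | P3 32-41 | P2 41-51 | P6 51-61 |
Completion: P0=11  P1=24  P2=51  P3=41  P4=32  P5=15  P6=61  P7=17
Turnaround (C−A): P0=8  P1=20  P2=47  P3=37  P4=27  P5=6  P6=46  P7=1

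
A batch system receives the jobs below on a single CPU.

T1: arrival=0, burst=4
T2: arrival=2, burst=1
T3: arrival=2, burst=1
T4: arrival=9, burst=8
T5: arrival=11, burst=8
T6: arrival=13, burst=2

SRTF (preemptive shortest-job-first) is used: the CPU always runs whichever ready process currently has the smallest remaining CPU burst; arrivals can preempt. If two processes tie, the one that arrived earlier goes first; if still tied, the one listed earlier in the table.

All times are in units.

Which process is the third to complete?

T1

Gantt: | T1 0-2 | T2 2-3 | T3 3-4 | T1 4-6 | idle 6-9 | T4 9-13 | T6 13-15 | T4 15-19 | T5 19-27 |
Completion: T1=6  T2=3  T3=4  T4=19  T5=27  T6=15
Finish order: T2 → T3 → T1 → T6 → T4 → T5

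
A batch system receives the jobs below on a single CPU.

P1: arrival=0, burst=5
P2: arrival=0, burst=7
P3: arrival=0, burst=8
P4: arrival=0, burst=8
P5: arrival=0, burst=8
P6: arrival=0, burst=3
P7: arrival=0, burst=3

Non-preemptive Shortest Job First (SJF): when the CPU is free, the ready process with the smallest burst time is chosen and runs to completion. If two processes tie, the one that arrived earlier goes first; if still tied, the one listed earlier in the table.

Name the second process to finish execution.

Gantt: | P6 0-3 | P7 3-6 | P1 6-11 | P2 11-18 | P3 18-26 | P4 26-34 | P5 34-42 |
Completion: P1=11  P2=18  P3=26  P4=34  P5=42  P6=3  P7=6
Turnaround (C−A): P1=11  P2=18  P3=26  P4=34  P5=42  P6=3  P7=6
Finish order: P6 → P7 → P1 → P2 → P3 → P4 → P5

P7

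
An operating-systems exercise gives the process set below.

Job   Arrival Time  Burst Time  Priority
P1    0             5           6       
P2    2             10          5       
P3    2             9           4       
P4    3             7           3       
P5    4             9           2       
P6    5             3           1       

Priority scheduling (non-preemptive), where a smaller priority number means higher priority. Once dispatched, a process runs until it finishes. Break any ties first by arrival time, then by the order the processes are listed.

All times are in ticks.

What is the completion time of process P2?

Gantt: | P1 0-5 | P6 5-8 | P5 8-17 | P4 17-24 | P3 24-33 | P2 33-43 |
Completion: P1=5  P2=43  P3=33  P4=24  P5=17  P6=8
Turnaround (C−A): P1=5  P2=41  P3=31  P4=21  P5=13  P6=3

43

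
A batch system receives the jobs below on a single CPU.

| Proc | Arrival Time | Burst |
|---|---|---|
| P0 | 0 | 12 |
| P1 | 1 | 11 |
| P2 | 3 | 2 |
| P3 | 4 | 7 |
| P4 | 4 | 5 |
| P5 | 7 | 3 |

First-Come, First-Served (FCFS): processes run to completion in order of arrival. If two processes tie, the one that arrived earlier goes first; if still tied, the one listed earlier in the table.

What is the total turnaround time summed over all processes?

Gantt: | P0 0-12 | P1 12-23 | P2 23-25 | P3 25-32 | P4 32-37 | P5 37-40 |
Completion: P0=12  P1=23  P2=25  P3=32  P4=37  P5=40
Turnaround (C−A): P0=12  P1=22  P2=22  P3=28  P4=33  P5=33
Turnaround = completion − arrival: P0=12, P1=22, P2=22, P3=28, P4=33, P5=33
Total turnaround = 12 + 22 + 22 + 28 + 33 + 33 = 150

150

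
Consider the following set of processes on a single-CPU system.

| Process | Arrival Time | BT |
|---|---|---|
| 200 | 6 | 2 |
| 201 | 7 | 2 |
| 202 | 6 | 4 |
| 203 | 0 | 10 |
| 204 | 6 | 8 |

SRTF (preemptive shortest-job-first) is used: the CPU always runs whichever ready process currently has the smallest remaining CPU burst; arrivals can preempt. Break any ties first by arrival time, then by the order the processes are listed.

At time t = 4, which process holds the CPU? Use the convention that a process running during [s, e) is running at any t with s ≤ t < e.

Schedule: | 203 0-6 | 200 6-8 | 201 8-10 | 203 10-14 | 202 14-18 | 204 18-26 |
Completion: 200=8  201=10  202=18  203=14  204=26
Turnaround (C−A): 200=2  201=3  202=12  203=14  204=20

203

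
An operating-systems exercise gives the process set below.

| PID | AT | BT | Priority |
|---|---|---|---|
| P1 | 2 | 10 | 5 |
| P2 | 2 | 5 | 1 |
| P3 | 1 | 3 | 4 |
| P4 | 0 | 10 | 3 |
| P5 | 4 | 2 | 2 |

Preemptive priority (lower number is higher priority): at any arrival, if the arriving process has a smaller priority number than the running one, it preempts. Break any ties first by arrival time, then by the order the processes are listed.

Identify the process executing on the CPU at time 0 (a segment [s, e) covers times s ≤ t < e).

P4

Timeline: | P4 0-2 | P2 2-7 | P5 7-9 | P4 9-17 | P3 17-20 | P1 20-30 |
Completion: P1=30  P2=7  P3=20  P4=17  P5=9
Turnaround (C−A): P1=28  P2=5  P3=19  P4=17  P5=5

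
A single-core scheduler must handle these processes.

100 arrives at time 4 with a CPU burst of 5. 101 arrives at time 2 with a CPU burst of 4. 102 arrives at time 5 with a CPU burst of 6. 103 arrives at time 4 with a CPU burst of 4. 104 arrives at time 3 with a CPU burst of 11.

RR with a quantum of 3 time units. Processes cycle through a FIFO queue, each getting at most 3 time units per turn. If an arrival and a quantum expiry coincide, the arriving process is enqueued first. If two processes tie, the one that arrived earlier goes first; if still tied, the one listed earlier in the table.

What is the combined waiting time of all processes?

Schedule: | idle 0-2 | 101 2-5 | 104 5-8 | 100 8-11 | 103 11-14 | 102 14-17 | 101 17-18 | 104 18-21 | 100 21-23 | 103 23-24 | 102 24-27 | 104 27-32 |
Completion: 100=23  101=18  102=27  103=24  104=32
Waiting = turnaround − burst: 100=14, 101=12, 102=16, 103=16, 104=18
Total waiting = 14 + 12 + 16 + 16 + 18 = 76

76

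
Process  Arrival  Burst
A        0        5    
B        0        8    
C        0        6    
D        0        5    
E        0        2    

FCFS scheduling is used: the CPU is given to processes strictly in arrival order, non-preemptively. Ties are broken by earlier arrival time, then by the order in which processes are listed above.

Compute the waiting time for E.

Schedule: | A 0-5 | B 5-13 | C 13-19 | D 19-24 | E 24-26 |
Completion: A=5  B=13  C=19  D=24  E=26
Turnaround (C−A): A=5  B=13  C=19  D=24  E=26
Waiting(E) = turnaround − burst = 26 − 2 = 24

24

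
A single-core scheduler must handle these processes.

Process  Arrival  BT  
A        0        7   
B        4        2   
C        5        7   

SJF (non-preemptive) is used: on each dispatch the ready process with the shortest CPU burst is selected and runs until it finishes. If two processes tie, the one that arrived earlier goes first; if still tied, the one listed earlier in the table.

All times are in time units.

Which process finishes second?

Gantt: | A 0-7 | B 7-9 | C 9-16 |
Completion: A=7  B=9  C=16
Turnaround (C−A): A=7  B=5  C=11
Finish order: A → B → C

B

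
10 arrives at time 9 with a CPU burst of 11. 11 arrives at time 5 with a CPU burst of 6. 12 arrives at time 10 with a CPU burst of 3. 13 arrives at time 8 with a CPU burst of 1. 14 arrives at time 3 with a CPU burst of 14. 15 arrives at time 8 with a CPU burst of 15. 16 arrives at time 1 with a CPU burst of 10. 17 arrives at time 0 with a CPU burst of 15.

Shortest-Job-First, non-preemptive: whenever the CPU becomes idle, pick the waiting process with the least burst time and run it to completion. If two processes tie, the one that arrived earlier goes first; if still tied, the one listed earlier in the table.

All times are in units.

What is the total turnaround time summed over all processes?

247

Timeline: | 17 0-15 | 13 15-16 | 12 16-19 | 11 19-25 | 16 25-35 | 10 35-46 | 14 46-60 | 15 60-75 |
Completion: 10=46  11=25  12=19  13=16  14=60  15=75  16=35  17=15
Turnaround = completion − arrival: 10=37, 11=20, 12=9, 13=8, 14=57, 15=67, 16=34, 17=15
Total turnaround = 37 + 20 + 9 + 8 + 57 + 67 + 34 + 15 = 247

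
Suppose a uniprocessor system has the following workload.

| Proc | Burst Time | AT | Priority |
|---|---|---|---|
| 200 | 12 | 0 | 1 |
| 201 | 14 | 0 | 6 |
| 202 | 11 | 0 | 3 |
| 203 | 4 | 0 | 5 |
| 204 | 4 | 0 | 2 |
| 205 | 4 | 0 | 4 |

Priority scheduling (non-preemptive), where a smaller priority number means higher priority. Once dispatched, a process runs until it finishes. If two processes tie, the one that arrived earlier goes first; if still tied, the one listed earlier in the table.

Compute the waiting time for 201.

35

Gantt: | 200 0-12 | 204 12-16 | 202 16-27 | 205 27-31 | 203 31-35 | 201 35-49 |
Completion: 200=12  201=49  202=27  203=35  204=16  205=31
Waiting(201) = turnaround − burst = 49 − 14 = 35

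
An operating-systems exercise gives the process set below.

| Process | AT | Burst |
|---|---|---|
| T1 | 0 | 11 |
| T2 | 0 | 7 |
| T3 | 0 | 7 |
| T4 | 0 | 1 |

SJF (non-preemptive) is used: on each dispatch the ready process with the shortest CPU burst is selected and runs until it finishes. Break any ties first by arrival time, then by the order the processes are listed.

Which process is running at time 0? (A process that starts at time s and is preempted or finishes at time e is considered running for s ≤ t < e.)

Gantt: | T4 0-1 | T2 1-8 | T3 8-15 | T1 15-26 |
Completion: T1=26  T2=8  T3=15  T4=1

T4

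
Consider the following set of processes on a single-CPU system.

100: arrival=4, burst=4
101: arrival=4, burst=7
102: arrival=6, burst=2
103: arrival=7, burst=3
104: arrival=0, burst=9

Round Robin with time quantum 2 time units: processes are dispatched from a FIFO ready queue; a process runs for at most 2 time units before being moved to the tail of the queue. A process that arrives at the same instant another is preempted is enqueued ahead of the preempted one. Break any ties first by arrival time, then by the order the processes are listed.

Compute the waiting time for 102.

Schedule: | 104 0-4 | 100 4-6 | 101 6-8 | 104 8-10 | 102 10-12 | 100 12-14 | 103 14-16 | 101 16-18 | 104 18-20 | 103 20-21 | 101 21-23 | 104 23-24 | 101 24-25 |
Completion: 100=14  101=25  102=12  103=21  104=24
Turnaround (C−A): 100=10  101=21  102=6  103=14  104=24
Waiting(102) = turnaround − burst = 6 − 2 = 4

4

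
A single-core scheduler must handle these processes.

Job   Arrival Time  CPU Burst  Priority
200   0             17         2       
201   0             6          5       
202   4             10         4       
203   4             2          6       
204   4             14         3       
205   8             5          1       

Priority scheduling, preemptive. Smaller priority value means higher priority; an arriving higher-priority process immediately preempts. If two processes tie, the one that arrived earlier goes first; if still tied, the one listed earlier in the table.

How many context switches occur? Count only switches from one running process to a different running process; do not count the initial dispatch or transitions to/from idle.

6

Timeline: | 200 0-8 | 205 8-13 | 200 13-22 | 204 22-36 | 202 36-46 | 201 46-52 | 203 52-54 |
Completion: 200=22  201=52  202=46  203=54  204=36  205=13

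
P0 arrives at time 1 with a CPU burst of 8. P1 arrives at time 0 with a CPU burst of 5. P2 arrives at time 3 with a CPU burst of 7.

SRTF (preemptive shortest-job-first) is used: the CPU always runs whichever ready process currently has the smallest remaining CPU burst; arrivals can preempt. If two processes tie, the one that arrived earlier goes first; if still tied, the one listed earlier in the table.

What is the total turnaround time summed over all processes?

33

Schedule: | P1 0-5 | P2 5-12 | P0 12-20 |
Completion: P0=20  P1=5  P2=12
Turnaround (C−A): P0=19  P1=5  P2=9
Turnaround = completion − arrival: P0=19, P1=5, P2=9
Total turnaround = 19 + 5 + 9 = 33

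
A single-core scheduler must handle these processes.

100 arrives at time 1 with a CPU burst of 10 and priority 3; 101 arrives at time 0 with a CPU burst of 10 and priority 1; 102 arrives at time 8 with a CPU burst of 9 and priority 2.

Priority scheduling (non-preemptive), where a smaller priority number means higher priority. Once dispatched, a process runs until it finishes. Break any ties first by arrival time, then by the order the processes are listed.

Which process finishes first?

Schedule: | 101 0-10 | 102 10-19 | 100 19-29 |
Completion: 100=29  101=10  102=19
Turnaround (C−A): 100=28  101=10  102=11
Finish order: 101 → 102 → 100

101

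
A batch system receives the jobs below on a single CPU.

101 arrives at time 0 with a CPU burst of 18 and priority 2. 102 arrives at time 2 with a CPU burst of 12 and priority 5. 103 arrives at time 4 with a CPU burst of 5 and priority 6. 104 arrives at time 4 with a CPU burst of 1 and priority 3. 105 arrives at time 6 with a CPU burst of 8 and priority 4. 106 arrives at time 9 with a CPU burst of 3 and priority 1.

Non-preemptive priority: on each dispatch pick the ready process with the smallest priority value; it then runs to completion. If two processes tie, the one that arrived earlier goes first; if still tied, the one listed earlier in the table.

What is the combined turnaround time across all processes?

155

Schedule: | 101 0-18 | 106 18-21 | 104 21-22 | 105 22-30 | 102 30-42 | 103 42-47 |
Completion: 101=18  102=42  103=47  104=22  105=30  106=21
Turnaround (C−A): 101=18  102=40  103=43  104=18  105=24  106=12
Turnaround = completion − arrival: 101=18, 102=40, 103=43, 104=18, 105=24, 106=12
Total turnaround = 18 + 40 + 43 + 18 + 24 + 12 = 155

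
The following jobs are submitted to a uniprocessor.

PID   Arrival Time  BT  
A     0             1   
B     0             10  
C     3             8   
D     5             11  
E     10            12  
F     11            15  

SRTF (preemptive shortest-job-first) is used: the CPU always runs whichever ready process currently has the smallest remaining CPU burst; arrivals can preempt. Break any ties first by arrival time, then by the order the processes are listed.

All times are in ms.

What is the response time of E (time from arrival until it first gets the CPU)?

Schedule: | A 0-1 | B 1-11 | C 11-19 | D 19-30 | E 30-42 | F 42-57 |
Completion: A=1  B=11  C=19  D=30  E=42  F=57
Turnaround (C−A): A=1  B=11  C=16  D=25  E=32  F=46
Response(E) = first start − arrival = 30 − 10 = 20

20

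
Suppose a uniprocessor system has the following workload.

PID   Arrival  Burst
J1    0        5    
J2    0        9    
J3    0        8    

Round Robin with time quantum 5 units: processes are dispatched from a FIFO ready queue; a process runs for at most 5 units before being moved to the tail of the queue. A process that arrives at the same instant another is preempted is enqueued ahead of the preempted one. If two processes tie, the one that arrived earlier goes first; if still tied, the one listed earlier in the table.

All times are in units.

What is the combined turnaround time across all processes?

Timeline: | J1 0-5 | J2 5-10 | J3 10-15 | J2 15-19 | J3 19-22 |
Completion: J1=5  J2=19  J3=22
Turnaround (C−A): J1=5  J2=19  J3=22
Turnaround = completion − arrival: J1=5, J2=19, J3=22
Total turnaround = 5 + 19 + 22 = 46

46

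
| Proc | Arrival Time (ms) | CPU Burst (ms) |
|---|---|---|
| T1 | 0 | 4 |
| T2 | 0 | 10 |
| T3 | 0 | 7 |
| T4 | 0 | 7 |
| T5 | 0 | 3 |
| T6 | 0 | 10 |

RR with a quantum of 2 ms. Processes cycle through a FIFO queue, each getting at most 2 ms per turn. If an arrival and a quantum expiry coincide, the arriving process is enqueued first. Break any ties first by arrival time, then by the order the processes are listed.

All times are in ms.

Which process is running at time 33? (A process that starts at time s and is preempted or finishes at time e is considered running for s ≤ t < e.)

Timeline: | T1 0-2 | T2 2-4 | T3 4-6 | T4 6-8 | T5 8-10 | T6 10-12 | T1 12-14 | T2 14-16 | T3 16-18 | T4 18-20 | T5 20-21 | T6 21-23 | T2 23-25 | T3 25-27 | T4 27-29 | T6 29-31 | T2 31-33 | T3 33-34 | T4 34-35 | T6 35-37 | T2 37-39 | T6 39-41 |
Completion: T1=14  T2=39  T3=34  T4=35  T5=21  T6=41
Turnaround (C−A): T1=14  T2=39  T3=34  T4=35  T5=21  T6=41

T3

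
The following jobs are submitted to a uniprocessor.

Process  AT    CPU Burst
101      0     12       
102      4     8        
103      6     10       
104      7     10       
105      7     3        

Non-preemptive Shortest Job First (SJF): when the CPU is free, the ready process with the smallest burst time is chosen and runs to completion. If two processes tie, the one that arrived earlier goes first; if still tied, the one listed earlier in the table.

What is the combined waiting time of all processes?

Timeline: | 101 0-12 | 105 12-15 | 102 15-23 | 103 23-33 | 104 33-43 |
Completion: 101=12  102=23  103=33  104=43  105=15
Turnaround (C−A): 101=12  102=19  103=27  104=36  105=8
Waiting = turnaround − burst: 101=0, 102=11, 103=17, 104=26, 105=5
Total waiting = 0 + 11 + 17 + 26 + 5 = 59

59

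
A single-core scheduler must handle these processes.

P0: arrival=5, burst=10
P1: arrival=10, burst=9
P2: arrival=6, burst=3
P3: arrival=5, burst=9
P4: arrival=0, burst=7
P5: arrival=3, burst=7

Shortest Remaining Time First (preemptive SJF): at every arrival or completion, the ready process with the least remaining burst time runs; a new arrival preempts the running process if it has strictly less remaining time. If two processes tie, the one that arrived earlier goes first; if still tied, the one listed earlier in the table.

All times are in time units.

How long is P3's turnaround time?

Schedule: | P4 0-7 | P2 7-10 | P5 10-17 | P3 17-26 | P1 26-35 | P0 35-45 |
Completion: P0=45  P1=35  P2=10  P3=26  P4=7  P5=17
Turnaround(P3) = completion − arrival = 26 − 5 = 21

21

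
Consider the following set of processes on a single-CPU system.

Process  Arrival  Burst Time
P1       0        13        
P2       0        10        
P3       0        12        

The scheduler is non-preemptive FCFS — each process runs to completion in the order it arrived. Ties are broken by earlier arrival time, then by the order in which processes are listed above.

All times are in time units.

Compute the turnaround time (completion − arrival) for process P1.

13

Schedule: | P1 0-13 | P2 13-23 | P3 23-35 |
Completion: P1=13  P2=23  P3=35
Turnaround (C−A): P1=13  P2=23  P3=35
Turnaround(P1) = completion − arrival = 13 − 0 = 13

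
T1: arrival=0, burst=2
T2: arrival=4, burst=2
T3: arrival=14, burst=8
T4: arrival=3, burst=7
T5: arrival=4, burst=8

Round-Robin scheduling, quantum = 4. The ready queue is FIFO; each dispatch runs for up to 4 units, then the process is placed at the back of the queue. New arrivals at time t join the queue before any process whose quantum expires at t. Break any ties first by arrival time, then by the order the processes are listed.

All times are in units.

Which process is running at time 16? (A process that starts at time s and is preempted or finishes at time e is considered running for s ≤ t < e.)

T5

Gantt: | T1 0-2 | idle 2-3 | T4 3-7 | T2 7-9 | T5 9-13 | T4 13-16 | T5 16-20 | T3 20-28 |
Completion: T1=2  T2=9  T3=28  T4=16  T5=20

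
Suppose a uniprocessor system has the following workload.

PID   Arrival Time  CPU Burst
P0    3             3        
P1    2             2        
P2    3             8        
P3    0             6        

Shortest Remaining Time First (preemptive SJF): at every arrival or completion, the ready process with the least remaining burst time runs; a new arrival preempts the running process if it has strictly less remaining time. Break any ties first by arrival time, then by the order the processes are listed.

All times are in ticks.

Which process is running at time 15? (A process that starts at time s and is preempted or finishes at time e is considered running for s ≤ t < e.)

P2

Timeline: | P3 0-2 | P1 2-4 | P0 4-7 | P3 7-11 | P2 11-19 |
Completion: P0=7  P1=4  P2=19  P3=11
Turnaround (C−A): P0=4  P1=2  P2=16  P3=11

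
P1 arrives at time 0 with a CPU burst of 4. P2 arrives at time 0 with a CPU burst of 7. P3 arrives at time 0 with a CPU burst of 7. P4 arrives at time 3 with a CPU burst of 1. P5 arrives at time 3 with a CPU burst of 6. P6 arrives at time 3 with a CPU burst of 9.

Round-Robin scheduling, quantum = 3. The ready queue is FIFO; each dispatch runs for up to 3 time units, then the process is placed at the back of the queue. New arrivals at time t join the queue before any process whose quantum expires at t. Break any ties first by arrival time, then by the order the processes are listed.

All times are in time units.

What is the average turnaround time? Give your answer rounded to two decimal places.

23.17

Schedule: | P1 0-3 | P2 3-6 | P3 6-9 | P4 9-10 | P5 10-13 | P6 13-16 | P1 16-17 | P2 17-20 | P3 20-23 | P5 23-26 | P6 26-29 | P2 29-30 | P3 30-31 | P6 31-34 |
Completion: P1=17  P2=30  P3=31  P4=10  P5=26  P6=34
Turnaround times: P1=17, P2=30, P3=31, P4=7, P5=23, P6=31
Average turnaround = (17+30+31+7+23+31) / 6 = 139/6 = 23.17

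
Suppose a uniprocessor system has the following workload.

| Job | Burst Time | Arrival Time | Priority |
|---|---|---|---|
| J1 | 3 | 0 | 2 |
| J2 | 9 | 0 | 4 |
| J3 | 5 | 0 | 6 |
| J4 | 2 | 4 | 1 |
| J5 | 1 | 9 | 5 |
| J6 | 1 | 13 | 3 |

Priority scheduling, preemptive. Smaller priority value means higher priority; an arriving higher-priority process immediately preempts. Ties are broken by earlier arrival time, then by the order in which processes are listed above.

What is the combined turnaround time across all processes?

Gantt: | J1 0-3 | J2 3-4 | J4 4-6 | J2 6-13 | J6 13-14 | J2 14-15 | J5 15-16 | J3 16-21 |
Completion: J1=3  J2=15  J3=21  J4=6  J5=16  J6=14
Turnaround (C−A): J1=3  J2=15  J3=21  J4=2  J5=7  J6=1
Turnaround = completion − arrival: J1=3, J2=15, J3=21, J4=2, J5=7, J6=1
Total turnaround = 3 + 15 + 21 + 2 + 7 + 1 = 49

49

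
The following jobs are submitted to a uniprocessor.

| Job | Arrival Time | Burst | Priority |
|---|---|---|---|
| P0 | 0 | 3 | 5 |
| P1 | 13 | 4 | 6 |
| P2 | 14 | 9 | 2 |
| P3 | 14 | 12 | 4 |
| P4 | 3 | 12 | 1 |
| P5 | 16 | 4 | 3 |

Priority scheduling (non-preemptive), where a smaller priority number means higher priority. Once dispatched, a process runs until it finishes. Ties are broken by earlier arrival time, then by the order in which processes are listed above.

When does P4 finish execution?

Schedule: | P0 0-3 | P4 3-15 | P2 15-24 | P5 24-28 | P3 28-40 | P1 40-44 |
Completion: P0=3  P1=44  P2=24  P3=40  P4=15  P5=28
Turnaround (C−A): P0=3  P1=31  P2=10  P3=26  P4=12  P5=12

15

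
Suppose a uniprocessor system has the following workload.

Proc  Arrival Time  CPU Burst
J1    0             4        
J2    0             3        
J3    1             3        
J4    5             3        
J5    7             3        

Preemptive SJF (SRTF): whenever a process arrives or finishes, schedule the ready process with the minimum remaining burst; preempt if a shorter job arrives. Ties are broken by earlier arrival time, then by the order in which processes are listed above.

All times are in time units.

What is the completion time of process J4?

9

Schedule: | J2 0-3 | J3 3-6 | J4 6-9 | J5 9-12 | J1 12-16 |
Completion: J1=16  J2=3  J3=6  J4=9  J5=12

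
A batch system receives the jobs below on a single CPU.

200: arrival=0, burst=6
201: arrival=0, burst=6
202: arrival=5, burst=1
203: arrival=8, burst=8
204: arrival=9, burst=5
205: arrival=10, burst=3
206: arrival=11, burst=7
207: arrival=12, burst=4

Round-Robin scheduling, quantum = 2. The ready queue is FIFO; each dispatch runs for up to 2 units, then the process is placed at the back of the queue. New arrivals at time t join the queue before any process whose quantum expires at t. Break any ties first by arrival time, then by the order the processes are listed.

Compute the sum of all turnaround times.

154

Gantt: | 200 0-2 | 201 2-4 | 200 4-6 | 201 6-8 | 202 8-9 | 200 9-11 | 203 11-13 | 201 13-15 | 204 15-17 | 205 17-19 | 206 19-21 | 207 21-23 | 203 23-25 | 204 25-27 | 205 27-28 | 206 28-30 | 207 30-32 | 203 32-34 | 204 34-35 | 206 35-37 | 203 37-39 | 206 39-40 |
Completion: 200=11  201=15  202=9  203=39  204=35  205=28  206=40  207=32
Turnaround = completion − arrival: 200=11, 201=15, 202=4, 203=31, 204=26, 205=18, 206=29, 207=20
Total turnaround = 11 + 15 + 4 + 31 + 26 + 18 + 29 + 20 = 154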